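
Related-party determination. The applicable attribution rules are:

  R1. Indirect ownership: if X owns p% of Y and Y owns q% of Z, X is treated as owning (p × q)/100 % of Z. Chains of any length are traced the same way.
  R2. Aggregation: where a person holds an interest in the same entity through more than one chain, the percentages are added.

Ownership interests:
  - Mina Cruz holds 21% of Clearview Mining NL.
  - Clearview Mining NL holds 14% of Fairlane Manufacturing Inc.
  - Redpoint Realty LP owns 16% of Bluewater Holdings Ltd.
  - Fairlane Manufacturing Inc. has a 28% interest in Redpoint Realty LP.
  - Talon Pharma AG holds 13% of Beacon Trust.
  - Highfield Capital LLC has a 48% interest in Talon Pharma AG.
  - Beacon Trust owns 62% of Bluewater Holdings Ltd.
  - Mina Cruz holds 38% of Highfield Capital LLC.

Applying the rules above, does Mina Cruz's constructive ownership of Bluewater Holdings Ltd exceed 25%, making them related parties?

No

Chain via Clearview Mining NL → Fairlane Manufacturing Inc. → Redpoint Realty LP (R1): 21% × 14% × 28% × 16% = 0.131712% of Bluewater Holdings Ltd.
Chain via Highfield Capital LLC → Talon Pharma AG → Beacon Trust (R1): 38% × 48% × 13% × 62% = 1.470144% of Bluewater Holdings Ltd.
Aggregating (R2): 0.131712% + 1.470144% = 1.601856%.
1.601856% does not exceed the 25% threshold, so Mina is not a related party to Bluewater Holdings Ltd.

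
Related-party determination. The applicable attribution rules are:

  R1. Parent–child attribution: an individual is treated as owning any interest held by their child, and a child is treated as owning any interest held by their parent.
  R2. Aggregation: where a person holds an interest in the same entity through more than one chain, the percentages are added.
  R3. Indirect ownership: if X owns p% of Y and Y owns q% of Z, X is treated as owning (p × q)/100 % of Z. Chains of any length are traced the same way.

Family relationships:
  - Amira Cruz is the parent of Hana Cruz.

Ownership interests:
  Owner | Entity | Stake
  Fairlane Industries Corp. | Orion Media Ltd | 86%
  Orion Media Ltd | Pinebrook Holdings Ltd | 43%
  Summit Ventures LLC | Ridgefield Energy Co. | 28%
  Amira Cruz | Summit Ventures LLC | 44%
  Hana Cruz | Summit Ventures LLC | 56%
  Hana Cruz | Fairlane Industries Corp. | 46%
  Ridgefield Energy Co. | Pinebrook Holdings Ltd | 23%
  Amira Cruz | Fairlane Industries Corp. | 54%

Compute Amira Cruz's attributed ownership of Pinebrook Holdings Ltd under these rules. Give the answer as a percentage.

43.42%

By parent–child attribution (R1), Amira Cruz is treated as also owning Hana Cruz's interest in Fairlane Industries Corp, giving 54% + 46% = 100%.
By parent–child attribution (R1), Amira Cruz is treated as also owning Hana Cruz's interest in Summit Ventures LLC, giving 44% + 56% = 100%.
Chain via Fairlane Industries Corp. → Orion Media Ltd (R3): 100% × 86% × 43% = 36.98% of Pinebrook Holdings Ltd.
Chain via Summit Ventures LLC → Ridgefield Energy Co. (R3): 100% × 28% × 23% = 6.44% of Pinebrook Holdings Ltd.
Aggregating (R2): 36.98% + 6.44% = 43.42%.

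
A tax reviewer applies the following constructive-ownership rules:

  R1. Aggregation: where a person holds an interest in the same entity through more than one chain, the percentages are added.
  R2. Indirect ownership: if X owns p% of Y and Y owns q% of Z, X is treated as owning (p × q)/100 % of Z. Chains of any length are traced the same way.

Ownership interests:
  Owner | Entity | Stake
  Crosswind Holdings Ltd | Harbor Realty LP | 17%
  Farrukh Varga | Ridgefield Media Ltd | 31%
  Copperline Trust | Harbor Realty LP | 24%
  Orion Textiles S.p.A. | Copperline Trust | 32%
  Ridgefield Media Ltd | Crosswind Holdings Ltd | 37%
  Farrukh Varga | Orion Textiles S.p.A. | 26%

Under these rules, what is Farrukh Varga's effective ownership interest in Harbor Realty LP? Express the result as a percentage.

Chain via Orion Textiles S.p.A. → Copperline Trust (R2): 26% × 32% × 24% = 1.9968% of Harbor Realty LP.
Chain via Ridgefield Media Ltd → Crosswind Holdings Ltd (R2): 31% × 37% × 17% = 1.9499% of Harbor Realty LP.
Aggregating (R1): 1.9968% + 1.9499% = 3.9467%.

3.9467%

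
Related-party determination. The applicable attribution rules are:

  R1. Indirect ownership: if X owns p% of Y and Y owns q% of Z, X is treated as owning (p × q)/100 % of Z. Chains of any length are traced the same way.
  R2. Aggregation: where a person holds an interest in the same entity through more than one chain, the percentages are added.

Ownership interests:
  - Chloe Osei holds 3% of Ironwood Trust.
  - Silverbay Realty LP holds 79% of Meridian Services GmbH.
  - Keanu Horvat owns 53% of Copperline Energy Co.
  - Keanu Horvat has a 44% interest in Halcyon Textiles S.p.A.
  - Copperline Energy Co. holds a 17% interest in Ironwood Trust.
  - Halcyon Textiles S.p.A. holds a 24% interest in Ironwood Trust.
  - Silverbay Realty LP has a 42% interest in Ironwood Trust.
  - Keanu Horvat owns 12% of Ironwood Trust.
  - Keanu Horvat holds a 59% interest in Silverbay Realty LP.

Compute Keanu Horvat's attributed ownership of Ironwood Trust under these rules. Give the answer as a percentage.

56.35%

Chain via Halcyon Textiles S.p.A. (R1): 44% × 24% = 10.56% of Ironwood Trust.
Chain via Copperline Energy Co. (R1): 53% × 17% = 9.01% of Ironwood Trust.
Chain via Silverbay Realty LP (R1): 59% × 42% = 24.78% of Ironwood Trust.
Direct interest in Ironwood Trust: 12%.
Aggregating (R2): 10.56% + 9.01% + 24.78% + 12% = 56.35%.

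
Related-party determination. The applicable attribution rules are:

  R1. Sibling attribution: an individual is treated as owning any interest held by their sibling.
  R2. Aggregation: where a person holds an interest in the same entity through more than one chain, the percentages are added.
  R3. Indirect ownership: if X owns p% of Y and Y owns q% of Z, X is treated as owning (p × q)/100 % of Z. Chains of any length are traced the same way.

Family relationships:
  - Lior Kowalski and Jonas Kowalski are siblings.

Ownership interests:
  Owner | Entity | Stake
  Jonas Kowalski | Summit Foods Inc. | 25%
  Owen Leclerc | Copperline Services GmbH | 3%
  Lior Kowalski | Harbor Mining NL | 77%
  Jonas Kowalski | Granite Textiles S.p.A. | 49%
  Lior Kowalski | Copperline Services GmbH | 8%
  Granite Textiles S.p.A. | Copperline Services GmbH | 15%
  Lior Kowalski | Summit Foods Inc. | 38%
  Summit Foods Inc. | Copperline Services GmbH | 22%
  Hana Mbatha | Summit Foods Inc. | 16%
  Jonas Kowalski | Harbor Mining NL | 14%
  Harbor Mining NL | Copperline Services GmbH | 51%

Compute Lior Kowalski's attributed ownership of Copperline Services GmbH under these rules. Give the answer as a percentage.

By sibling attribution (R1), Lior Kowalski is treated as also owning Jonas Kowalski's interest in Summit Foods Inc, giving 38% + 25% = 63%.
By sibling attribution (R1), Lior Kowalski is treated as also owning Jonas Kowalski's interest in Harbor Mining NL, giving 77% + 14% = 91%.
By sibling attribution (R1), Lior Kowalski is treated as owning Jonas Kowalski's 49% interest in Granite Textiles S.p.A.
Chain via Summit Foods Inc. (R3): 63% × 22% = 13.86% of Copperline Services GmbH.
Chain via Harbor Mining NL (R3): 91% × 51% = 46.41% of Copperline Services GmbH.
Direct interest in Copperline Services GmbH: 8%.
Chain via Granite Textiles S.p.A. (R3): 49% × 15% = 7.35% of Copperline Services GmbH.
Aggregating (R2): 13.86% + 46.41% + 8% + 7.35% = 75.62%.

75.62%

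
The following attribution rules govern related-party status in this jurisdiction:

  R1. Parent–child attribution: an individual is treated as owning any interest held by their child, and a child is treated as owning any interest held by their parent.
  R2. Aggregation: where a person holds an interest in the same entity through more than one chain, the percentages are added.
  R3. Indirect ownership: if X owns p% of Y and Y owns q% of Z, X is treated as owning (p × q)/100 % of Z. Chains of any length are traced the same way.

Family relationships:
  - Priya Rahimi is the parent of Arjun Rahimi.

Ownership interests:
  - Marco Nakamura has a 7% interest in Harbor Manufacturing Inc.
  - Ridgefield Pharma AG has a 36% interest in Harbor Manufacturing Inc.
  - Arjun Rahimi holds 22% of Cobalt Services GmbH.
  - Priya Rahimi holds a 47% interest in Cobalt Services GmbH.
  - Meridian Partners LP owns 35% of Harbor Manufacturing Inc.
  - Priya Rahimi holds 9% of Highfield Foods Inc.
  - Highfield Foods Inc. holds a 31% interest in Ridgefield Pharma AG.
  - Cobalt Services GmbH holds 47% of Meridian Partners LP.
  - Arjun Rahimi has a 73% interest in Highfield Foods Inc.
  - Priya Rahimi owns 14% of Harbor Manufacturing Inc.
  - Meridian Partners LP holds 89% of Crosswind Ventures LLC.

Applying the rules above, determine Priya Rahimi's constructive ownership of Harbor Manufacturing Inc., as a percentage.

By parent–child attribution (R1), Priya Rahimi is treated as also owning Arjun Rahimi's interest in Highfield Foods Inc, giving 9% + 73% = 82%.
By parent–child attribution (R1), Priya Rahimi is treated as also owning Arjun Rahimi's interest in Cobalt Services GmbH, giving 47% + 22% = 69%.
Chain via Highfield Foods Inc. → Ridgefield Pharma AG (R3): 82% × 31% × 36% = 9.1512% of Harbor Manufacturing Inc.
Chain via Cobalt Services GmbH → Meridian Partners LP (R3): 69% × 47% × 35% = 11.3505% of Harbor Manufacturing Inc.
Direct interest in Harbor Manufacturing Inc: 14%.
Aggregating (R2): 9.1512% + 11.3505% + 14% = 34.5017%.

34.5017%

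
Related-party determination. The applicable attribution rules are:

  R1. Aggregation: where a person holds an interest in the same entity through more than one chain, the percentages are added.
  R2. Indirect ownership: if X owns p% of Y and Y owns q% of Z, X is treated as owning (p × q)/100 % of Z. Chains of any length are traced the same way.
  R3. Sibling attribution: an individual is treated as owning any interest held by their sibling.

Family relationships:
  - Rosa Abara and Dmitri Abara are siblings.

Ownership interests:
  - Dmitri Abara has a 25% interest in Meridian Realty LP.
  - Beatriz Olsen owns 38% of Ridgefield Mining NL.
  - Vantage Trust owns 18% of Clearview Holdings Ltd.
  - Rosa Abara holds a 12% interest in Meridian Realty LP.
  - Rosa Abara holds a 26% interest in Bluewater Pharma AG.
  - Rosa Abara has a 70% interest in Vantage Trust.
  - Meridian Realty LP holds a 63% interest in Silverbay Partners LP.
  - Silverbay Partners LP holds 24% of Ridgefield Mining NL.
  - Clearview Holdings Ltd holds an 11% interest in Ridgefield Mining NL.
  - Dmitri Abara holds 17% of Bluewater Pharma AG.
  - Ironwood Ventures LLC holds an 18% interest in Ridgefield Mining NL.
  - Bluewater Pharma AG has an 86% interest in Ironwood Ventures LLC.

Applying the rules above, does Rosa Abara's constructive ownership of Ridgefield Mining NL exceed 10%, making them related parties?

By sibling attribution (R3), Rosa Abara is treated as also owning Dmitri Abara's interest in Meridian Realty LP, giving 12% + 25% = 37%.
By sibling attribution (R3), Rosa Abara is treated as also owning Dmitri Abara's interest in Bluewater Pharma AG, giving 26% + 17% = 43%.
Chain via Meridian Realty LP → Silverbay Partners LP (R2): 37% × 63% × 24% = 5.5944% of Ridgefield Mining NL.
Chain via Bluewater Pharma AG → Ironwood Ventures LLC (R2): 43% × 86% × 18% = 6.6564% of Ridgefield Mining NL.
Chain via Vantage Trust → Clearview Holdings Ltd (R2): 70% × 18% × 11% = 1.386% of Ridgefield Mining NL.
Aggregating (R1): 5.5944% + 6.6564% + 1.386% = 13.6368%.
13.6368% exceeds the 10% threshold, so Rosa is a related party to Ridgefield Mining NL.

Yes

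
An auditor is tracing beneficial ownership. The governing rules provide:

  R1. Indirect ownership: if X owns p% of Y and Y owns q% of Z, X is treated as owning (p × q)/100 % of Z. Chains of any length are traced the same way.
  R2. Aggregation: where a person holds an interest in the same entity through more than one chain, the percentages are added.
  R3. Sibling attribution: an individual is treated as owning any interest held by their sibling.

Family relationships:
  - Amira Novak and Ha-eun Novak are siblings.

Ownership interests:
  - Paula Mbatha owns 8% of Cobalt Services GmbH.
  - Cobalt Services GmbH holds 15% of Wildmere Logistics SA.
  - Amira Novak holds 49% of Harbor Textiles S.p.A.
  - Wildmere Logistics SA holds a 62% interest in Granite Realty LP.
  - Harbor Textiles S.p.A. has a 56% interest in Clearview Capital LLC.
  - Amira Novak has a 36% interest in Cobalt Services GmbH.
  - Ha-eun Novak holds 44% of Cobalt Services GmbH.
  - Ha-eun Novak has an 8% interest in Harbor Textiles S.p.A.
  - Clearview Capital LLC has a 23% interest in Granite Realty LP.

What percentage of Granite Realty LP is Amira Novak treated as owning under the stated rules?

By sibling attribution (R3), Amira Novak is treated as also owning Ha-eun Novak's interest in Harbor Textiles S.p.A, giving 49% + 8% = 57%.
By sibling attribution (R3), Amira Novak is treated as also owning Ha-eun Novak's interest in Cobalt Services GmbH, giving 36% + 44% = 80%.
Chain via Harbor Textiles S.p.A. → Clearview Capital LLC (R1): 57% × 56% × 23% = 7.3416% of Granite Realty LP.
Chain via Cobalt Services GmbH → Wildmere Logistics SA (R1): 80% × 15% × 62% = 7.44% of Granite Realty LP.
Aggregating (R2): 7.3416% + 7.44% = 14.7816%.

14.7816%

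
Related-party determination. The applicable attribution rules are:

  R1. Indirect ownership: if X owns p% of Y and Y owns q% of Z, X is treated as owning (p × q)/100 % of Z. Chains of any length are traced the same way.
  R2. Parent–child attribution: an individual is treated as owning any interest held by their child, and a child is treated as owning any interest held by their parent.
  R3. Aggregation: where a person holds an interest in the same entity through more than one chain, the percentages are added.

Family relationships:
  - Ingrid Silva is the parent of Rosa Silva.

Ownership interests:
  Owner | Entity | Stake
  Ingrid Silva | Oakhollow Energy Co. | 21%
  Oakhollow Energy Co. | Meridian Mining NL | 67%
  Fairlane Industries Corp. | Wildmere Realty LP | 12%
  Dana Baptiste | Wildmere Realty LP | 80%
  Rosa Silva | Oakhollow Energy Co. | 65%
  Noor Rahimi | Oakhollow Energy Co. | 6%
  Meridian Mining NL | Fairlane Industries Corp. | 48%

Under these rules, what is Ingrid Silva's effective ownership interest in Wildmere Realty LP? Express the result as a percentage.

By parent–child attribution (R2), Ingrid Silva is treated as also owning Rosa Silva's interest in Oakhollow Energy Co, giving 21% + 65% = 86%.
Chain via Oakhollow Energy Co. → Meridian Mining NL → Fairlane Industries Corp. (R1): 86% × 67% × 48% × 12% = 3.318912% of Wildmere Realty LP.

3.318912%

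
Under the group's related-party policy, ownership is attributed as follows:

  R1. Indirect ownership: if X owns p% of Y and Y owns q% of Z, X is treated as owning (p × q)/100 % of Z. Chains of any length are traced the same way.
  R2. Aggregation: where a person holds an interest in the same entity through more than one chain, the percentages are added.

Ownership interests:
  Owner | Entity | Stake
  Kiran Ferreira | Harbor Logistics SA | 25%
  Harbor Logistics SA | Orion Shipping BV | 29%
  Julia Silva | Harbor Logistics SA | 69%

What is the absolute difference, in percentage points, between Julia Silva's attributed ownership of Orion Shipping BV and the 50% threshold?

29.99

Chain via Harbor Logistics SA (R1): 69% × 29% = 20.01% of Orion Shipping BV.
20.01% falls short of the 50% threshold by 29.99 percentage points.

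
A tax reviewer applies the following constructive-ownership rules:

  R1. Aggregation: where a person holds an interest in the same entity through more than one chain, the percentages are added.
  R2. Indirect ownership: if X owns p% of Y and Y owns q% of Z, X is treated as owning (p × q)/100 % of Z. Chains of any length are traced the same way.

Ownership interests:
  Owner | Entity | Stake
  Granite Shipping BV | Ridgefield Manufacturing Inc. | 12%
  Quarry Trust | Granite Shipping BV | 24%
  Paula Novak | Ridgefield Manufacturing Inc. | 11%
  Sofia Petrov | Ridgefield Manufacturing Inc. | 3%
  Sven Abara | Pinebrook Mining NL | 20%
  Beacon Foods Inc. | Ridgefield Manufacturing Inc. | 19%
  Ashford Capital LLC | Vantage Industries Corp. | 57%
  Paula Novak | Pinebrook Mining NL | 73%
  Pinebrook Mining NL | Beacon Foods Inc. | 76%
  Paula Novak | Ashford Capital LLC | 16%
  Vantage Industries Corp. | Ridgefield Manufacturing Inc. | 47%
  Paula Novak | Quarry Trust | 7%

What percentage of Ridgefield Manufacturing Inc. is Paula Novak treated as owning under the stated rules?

26.0292%

Chain via Ashford Capital LLC → Vantage Industries Corp. (R2): 16% × 57% × 47% = 4.2864% of Ridgefield Manufacturing Inc.
Chain via Quarry Trust → Granite Shipping BV (R2): 7% × 24% × 12% = 0.2016% of Ridgefield Manufacturing Inc.
Chain via Pinebrook Mining NL → Beacon Foods Inc. (R2): 73% × 76% × 19% = 10.5412% of Ridgefield Manufacturing Inc.
Direct interest in Ridgefield Manufacturing Inc: 11%.
Aggregating (R1): 4.2864% + 0.2016% + 10.5412% + 11% = 26.0292%.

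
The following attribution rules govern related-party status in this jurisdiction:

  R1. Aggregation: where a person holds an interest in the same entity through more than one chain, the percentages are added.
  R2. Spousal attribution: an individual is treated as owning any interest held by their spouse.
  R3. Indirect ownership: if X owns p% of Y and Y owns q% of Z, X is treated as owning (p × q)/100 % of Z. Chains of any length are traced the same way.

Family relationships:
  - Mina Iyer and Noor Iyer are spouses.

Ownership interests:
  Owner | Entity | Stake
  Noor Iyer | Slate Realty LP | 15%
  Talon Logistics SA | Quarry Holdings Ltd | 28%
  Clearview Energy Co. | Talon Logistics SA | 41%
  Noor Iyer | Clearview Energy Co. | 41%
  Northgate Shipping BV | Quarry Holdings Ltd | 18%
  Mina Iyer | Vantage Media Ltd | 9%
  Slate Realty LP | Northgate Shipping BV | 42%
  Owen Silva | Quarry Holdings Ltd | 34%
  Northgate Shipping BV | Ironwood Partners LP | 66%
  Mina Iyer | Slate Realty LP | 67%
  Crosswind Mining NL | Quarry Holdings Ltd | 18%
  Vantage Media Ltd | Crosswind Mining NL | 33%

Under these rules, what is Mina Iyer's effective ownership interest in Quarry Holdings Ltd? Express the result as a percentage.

11.4406%

By spousal attribution (R2), Mina Iyer is treated as also owning Noor Iyer's interest in Slate Realty LP, giving 67% + 15% = 82%.
By spousal attribution (R2), Mina Iyer is treated as owning Noor Iyer's 41% interest in Clearview Energy Co.
Chain via Vantage Media Ltd → Crosswind Mining NL (R3): 9% × 33% × 18% = 0.5346% of Quarry Holdings Ltd.
Chain via Slate Realty LP → Northgate Shipping BV (R3): 82% × 42% × 18% = 6.1992% of Quarry Holdings Ltd.
Chain via Clearview Energy Co. → Talon Logistics SA (R3): 41% × 41% × 28% = 4.7068% of Quarry Holdings Ltd.
Aggregating (R1): 0.5346% + 6.1992% + 4.7068% = 11.4406%.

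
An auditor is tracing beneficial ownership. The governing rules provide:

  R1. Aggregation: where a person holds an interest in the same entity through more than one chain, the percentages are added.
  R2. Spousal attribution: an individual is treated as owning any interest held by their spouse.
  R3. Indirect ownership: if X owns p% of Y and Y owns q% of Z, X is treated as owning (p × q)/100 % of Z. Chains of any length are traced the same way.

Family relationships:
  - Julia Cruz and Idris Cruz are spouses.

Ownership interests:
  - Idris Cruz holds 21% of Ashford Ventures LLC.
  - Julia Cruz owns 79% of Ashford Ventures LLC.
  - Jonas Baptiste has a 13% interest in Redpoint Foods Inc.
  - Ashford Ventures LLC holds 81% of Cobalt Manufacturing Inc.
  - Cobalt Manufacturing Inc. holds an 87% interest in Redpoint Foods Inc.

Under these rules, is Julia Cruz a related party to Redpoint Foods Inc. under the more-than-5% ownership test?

Yes

By spousal attribution (R2), Julia Cruz is treated as also owning Idris Cruz's interest in Ashford Ventures LLC, giving 79% + 21% = 100%.
Chain via Ashford Ventures LLC → Cobalt Manufacturing Inc. (R3): 100% × 81% × 87% = 70.47% of Redpoint Foods Inc.
70.47% exceeds the 5% threshold, so Julia is a related party to Redpoint Foods Inc.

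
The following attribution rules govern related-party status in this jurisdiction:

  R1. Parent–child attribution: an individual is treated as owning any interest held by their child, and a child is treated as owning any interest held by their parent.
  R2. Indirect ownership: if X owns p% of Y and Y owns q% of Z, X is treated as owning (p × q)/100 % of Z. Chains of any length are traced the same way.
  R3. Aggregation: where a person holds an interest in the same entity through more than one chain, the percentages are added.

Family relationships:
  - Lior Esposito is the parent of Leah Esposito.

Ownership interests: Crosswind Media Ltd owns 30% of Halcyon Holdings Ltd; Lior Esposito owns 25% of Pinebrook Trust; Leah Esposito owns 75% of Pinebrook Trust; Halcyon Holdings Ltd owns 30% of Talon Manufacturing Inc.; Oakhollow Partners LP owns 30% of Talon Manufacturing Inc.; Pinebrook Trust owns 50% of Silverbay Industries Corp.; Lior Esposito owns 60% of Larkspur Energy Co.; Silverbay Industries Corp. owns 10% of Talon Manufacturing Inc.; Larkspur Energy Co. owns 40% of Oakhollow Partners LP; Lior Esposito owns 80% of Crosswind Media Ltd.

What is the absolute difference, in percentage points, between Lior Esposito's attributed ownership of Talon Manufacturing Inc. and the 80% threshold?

60.6

By parent–child attribution (R1), Lior Esposito is treated as also owning Leah Esposito's interest in Pinebrook Trust, giving 25% + 75% = 100%.
Chain via Larkspur Energy Co. → Oakhollow Partners LP (R2): 60% × 40% × 30% = 7.2% of Talon Manufacturing Inc.
Chain via Pinebrook Trust → Silverbay Industries Corp. (R2): 100% × 50% × 10% = 5% of Talon Manufacturing Inc.
Chain via Crosswind Media Ltd → Halcyon Holdings Ltd (R2): 80% × 30% × 30% = 7.2% of Talon Manufacturing Inc.
Aggregating (R3): 7.2% + 5% + 7.2% = 19.4%.
19.4% falls short of the 80% threshold by 60.6 percentage points.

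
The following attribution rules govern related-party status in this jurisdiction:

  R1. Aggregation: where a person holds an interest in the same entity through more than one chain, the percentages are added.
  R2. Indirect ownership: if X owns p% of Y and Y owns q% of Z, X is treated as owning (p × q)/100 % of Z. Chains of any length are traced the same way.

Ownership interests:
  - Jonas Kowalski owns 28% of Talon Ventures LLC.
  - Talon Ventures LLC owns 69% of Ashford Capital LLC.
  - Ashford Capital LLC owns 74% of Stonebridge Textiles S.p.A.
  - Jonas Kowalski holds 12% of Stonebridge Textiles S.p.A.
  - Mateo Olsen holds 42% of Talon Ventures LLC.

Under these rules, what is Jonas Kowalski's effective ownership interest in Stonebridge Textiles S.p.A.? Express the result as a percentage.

Chain via Talon Ventures LLC → Ashford Capital LLC (R2): 28% × 69% × 74% = 14.2968% of Stonebridge Textiles S.p.A.
Direct interest in Stonebridge Textiles S.p.A: 12%.
Aggregating (R1): 14.2968% + 12% = 26.2968%.

26.2968%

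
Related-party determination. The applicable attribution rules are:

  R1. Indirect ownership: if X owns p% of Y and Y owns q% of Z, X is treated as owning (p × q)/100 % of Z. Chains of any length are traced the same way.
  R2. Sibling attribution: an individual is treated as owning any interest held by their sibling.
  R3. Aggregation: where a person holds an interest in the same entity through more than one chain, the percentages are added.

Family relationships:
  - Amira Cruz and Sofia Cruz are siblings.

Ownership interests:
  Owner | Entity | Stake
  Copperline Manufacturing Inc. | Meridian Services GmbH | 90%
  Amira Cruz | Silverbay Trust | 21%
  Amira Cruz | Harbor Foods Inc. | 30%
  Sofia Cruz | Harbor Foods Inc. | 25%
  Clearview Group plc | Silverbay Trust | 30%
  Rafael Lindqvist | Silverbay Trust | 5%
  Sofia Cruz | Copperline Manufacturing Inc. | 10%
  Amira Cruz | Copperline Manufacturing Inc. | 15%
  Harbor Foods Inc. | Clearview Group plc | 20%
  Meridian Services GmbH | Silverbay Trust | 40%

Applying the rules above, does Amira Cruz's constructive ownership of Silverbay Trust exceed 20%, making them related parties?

Yes

By sibling attribution (R2), Amira Cruz is treated as also owning Sofia Cruz's interest in Copperline Manufacturing Inc, giving 15% + 10% = 25%.
By sibling attribution (R2), Amira Cruz is treated as also owning Sofia Cruz's interest in Harbor Foods Inc, giving 30% + 25% = 55%.
Chain via Copperline Manufacturing Inc. → Meridian Services GmbH (R1): 25% × 90% × 40% = 9% of Silverbay Trust.
Chain via Harbor Foods Inc. → Clearview Group plc (R1): 55% × 20% × 30% = 3.3% of Silverbay Trust.
Direct interest in Silverbay Trust: 21%.
Aggregating (R3): 9% + 3.3% + 21% = 33.3%.
33.3% exceeds the 20% threshold, so Amira is a related party to Silverbay Trust.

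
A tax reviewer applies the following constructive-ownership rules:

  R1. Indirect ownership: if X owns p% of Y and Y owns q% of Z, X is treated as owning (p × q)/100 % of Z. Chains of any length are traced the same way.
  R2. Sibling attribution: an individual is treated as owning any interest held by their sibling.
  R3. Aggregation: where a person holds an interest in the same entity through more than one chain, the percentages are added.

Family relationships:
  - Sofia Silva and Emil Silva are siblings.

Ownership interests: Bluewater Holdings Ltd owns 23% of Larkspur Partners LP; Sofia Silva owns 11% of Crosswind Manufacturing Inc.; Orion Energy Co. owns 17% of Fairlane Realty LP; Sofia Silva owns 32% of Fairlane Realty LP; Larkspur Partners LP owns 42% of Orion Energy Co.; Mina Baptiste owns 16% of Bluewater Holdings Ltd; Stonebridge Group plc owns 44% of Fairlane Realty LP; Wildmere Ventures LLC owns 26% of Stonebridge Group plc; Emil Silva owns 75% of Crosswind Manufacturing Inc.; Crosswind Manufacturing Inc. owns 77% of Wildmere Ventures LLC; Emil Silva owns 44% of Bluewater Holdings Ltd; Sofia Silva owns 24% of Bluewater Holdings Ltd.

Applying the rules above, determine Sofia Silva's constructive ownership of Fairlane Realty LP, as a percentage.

By sibling attribution (R2), Sofia Silva is treated as also owning Emil Silva's interest in Crosswind Manufacturing Inc, giving 11% + 75% = 86%.
By sibling attribution (R2), Sofia Silva is treated as also owning Emil Silva's interest in Bluewater Holdings Ltd, giving 24% + 44% = 68%.
Chain via Crosswind Manufacturing Inc. → Wildmere Ventures LLC → Stonebridge Group plc (R1): 86% × 77% × 26% × 44% = 7.575568% of Fairlane Realty LP.
Chain via Bluewater Holdings Ltd → Larkspur Partners LP → Orion Energy Co. (R1): 68% × 23% × 42% × 17% = 1.116696% of Fairlane Realty LP.
Direct interest in Fairlane Realty LP: 32%.
Aggregating (R3): 7.575568% + 1.116696% + 32% = 40.692264%.

40.692264%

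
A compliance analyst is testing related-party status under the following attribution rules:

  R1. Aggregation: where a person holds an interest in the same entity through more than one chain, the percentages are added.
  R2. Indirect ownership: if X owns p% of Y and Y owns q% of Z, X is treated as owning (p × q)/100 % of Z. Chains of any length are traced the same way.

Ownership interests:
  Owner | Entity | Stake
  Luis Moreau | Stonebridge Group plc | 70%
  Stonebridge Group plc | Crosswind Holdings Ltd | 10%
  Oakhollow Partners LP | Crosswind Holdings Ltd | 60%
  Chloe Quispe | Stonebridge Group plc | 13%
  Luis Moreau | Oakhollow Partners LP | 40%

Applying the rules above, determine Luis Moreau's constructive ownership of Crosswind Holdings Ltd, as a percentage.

31%

Chain via Stonebridge Group plc (R2): 70% × 10% = 7% of Crosswind Holdings Ltd.
Chain via Oakhollow Partners LP (R2): 40% × 60% = 24% of Crosswind Holdings Ltd.
Aggregating (R1): 7% + 24% = 31%.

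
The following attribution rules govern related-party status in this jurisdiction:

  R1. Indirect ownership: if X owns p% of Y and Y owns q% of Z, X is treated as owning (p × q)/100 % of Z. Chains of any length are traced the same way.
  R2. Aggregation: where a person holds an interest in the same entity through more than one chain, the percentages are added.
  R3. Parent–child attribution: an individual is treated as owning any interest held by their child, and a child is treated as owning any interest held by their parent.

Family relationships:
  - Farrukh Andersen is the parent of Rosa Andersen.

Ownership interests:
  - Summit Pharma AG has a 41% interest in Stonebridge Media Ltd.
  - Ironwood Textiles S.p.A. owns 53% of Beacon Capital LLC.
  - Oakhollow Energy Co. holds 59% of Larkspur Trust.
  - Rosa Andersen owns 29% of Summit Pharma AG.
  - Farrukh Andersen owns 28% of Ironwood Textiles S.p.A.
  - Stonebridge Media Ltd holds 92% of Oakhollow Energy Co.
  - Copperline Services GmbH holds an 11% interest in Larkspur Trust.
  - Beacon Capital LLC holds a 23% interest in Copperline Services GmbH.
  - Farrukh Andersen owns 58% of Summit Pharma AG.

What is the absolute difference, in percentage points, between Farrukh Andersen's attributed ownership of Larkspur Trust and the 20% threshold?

0.262872

By parent–child attribution (R3), Farrukh Andersen is treated as also owning Rosa Andersen's interest in Summit Pharma AG, giving 58% + 29% = 87%.
Chain via Ironwood Textiles S.p.A. → Beacon Capital LLC → Copperline Services GmbH (R1): 28% × 53% × 23% × 11% = 0.375452% of Larkspur Trust.
Chain via Summit Pharma AG → Stonebridge Media Ltd → Oakhollow Energy Co. (R1): 87% × 41% × 92% × 59% = 19.361676% of Larkspur Trust.
Aggregating (R2): 0.375452% + 19.361676% = 19.737128%.
19.737128% falls short of the 20% threshold by 0.262872 percentage points.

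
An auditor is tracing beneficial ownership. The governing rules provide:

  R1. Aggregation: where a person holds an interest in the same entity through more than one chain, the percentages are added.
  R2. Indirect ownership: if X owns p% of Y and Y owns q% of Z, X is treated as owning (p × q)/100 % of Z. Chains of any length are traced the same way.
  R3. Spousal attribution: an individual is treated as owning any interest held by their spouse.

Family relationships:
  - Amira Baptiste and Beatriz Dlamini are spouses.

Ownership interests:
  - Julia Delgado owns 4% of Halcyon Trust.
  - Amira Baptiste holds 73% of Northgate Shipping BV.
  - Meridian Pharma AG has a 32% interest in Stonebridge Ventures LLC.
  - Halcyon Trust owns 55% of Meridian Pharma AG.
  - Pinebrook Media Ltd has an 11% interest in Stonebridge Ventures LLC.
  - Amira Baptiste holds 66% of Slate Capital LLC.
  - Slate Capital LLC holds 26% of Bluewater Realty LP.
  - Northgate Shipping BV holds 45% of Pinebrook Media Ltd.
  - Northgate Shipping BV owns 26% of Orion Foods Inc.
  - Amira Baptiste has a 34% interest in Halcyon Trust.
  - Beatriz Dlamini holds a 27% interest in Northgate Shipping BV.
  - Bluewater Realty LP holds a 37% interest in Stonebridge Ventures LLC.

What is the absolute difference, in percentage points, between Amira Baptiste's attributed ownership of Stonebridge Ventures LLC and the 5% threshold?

12.2832

By spousal attribution (R3), Amira Baptiste is treated as also owning Beatriz Dlamini's interest in Northgate Shipping BV, giving 73% + 27% = 100%.
Chain via Halcyon Trust → Meridian Pharma AG (R2): 34% × 55% × 32% = 5.984% of Stonebridge Ventures LLC.
Chain via Slate Capital LLC → Bluewater Realty LP (R2): 66% × 26% × 37% = 6.3492% of Stonebridge Ventures LLC.
Chain via Northgate Shipping BV → Pinebrook Media Ltd (R2): 100% × 45% × 11% = 4.95% of Stonebridge Ventures LLC.
Aggregating (R1): 5.984% + 6.3492% + 4.95% = 17.2832%.
17.2832% exceeds the 5% threshold by 12.2832 percentage points.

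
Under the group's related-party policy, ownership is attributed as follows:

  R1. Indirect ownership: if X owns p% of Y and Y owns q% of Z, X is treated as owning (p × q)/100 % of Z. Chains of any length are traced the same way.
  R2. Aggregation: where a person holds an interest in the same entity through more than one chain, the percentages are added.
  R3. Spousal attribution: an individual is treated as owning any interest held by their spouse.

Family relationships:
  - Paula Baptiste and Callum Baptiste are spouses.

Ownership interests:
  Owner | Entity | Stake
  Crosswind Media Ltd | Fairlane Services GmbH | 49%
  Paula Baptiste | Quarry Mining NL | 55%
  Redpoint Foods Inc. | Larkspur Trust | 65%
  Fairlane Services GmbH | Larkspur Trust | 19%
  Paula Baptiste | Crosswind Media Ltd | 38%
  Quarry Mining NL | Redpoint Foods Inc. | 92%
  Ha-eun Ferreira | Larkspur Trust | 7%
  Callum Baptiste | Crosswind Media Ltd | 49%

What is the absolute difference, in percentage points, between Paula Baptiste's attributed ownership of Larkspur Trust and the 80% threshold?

39.0103

By spousal attribution (R3), Paula Baptiste is treated as also owning Callum Baptiste's interest in Crosswind Media Ltd, giving 38% + 49% = 87%.
Chain via Crosswind Media Ltd → Fairlane Services GmbH (R1): 87% × 49% × 19% = 8.0997% of Larkspur Trust.
Chain via Quarry Mining NL → Redpoint Foods Inc. (R1): 55% × 92% × 65% = 32.89% of Larkspur Trust.
Aggregating (R2): 8.0997% + 32.89% = 40.9897%.
40.9897% falls short of the 80% threshold by 39.0103 percentage points.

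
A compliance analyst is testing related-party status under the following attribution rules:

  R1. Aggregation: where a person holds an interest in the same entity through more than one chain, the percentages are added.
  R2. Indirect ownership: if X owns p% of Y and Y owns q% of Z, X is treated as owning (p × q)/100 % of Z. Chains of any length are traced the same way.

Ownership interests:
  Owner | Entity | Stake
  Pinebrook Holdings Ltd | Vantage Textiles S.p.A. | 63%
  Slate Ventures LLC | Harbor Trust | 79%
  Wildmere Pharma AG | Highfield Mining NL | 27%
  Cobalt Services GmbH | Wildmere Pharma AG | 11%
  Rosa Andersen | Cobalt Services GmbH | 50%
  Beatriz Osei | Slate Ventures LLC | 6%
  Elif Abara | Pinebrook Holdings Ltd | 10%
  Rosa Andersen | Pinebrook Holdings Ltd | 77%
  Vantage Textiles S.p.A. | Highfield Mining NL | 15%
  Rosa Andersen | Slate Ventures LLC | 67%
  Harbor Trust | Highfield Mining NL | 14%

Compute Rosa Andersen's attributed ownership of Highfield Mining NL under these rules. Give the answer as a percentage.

16.1717%

Chain via Cobalt Services GmbH → Wildmere Pharma AG (R2): 50% × 11% × 27% = 1.485% of Highfield Mining NL.
Chain via Pinebrook Holdings Ltd → Vantage Textiles S.p.A. (R2): 77% × 63% × 15% = 7.2765% of Highfield Mining NL.
Chain via Slate Ventures LLC → Harbor Trust (R2): 67% × 79% × 14% = 7.4102% of Highfield Mining NL.
Aggregating (R1): 1.485% + 7.2765% + 7.4102% = 16.1717%.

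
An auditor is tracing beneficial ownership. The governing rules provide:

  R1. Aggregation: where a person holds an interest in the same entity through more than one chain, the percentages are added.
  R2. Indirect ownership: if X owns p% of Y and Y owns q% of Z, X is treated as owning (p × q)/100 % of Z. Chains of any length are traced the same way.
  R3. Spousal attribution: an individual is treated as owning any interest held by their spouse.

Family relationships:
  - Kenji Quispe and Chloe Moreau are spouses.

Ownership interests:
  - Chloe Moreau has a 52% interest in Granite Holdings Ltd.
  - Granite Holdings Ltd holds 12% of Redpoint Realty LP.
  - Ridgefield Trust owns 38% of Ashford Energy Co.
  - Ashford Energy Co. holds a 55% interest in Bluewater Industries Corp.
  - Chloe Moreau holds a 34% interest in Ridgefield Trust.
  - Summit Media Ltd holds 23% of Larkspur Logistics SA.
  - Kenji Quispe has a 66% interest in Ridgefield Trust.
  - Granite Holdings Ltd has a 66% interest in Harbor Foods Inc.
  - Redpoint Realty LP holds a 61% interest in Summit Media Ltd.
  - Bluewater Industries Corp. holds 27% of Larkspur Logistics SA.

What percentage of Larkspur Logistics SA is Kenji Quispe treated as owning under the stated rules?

By spousal attribution (R3), Kenji Quispe is treated as also owning Chloe Moreau's interest in Ridgefield Trust, giving 66% + 34% = 100%.
By spousal attribution (R3), Kenji Quispe is treated as owning Chloe Moreau's 52% interest in Granite Holdings Ltd.
Chain via Ridgefield Trust → Ashford Energy Co. → Bluewater Industries Corp. (R2): 100% × 38% × 55% × 27% = 5.643% of Larkspur Logistics SA.
Chain via Granite Holdings Ltd → Redpoint Realty LP → Summit Media Ltd (R2): 52% × 12% × 61% × 23% = 0.875472% of Larkspur Logistics SA.
Aggregating (R1): 5.643% + 0.875472% = 6.518472%.

6.518472%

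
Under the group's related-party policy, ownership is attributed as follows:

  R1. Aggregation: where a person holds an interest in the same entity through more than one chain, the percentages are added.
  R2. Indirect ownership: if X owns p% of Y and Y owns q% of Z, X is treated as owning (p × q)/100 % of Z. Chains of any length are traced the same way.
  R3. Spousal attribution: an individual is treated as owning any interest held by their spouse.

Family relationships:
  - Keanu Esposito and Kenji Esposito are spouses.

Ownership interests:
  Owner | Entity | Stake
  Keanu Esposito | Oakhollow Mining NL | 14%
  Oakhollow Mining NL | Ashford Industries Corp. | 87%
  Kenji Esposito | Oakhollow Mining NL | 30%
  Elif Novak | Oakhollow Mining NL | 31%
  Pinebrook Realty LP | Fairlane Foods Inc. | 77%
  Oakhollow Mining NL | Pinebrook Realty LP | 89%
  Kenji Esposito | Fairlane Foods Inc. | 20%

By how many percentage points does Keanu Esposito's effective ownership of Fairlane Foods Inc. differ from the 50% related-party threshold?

0.1532

By spousal attribution (R3), Keanu Esposito is treated as also owning Kenji Esposito's interest in Oakhollow Mining NL, giving 14% + 30% = 44%.
By spousal attribution (R3), Keanu Esposito is treated as owning Kenji Esposito's 20% interest in Fairlane Foods Inc.
Chain via Oakhollow Mining NL → Pinebrook Realty LP (R2): 44% × 89% × 77% = 30.1532% of Fairlane Foods Inc.
Direct interest in Fairlane Foods Inc: 20%.
Aggregating (R1): 30.1532% + 20% = 50.1532%.
50.1532% exceeds the 50% threshold by 0.1532 percentage points.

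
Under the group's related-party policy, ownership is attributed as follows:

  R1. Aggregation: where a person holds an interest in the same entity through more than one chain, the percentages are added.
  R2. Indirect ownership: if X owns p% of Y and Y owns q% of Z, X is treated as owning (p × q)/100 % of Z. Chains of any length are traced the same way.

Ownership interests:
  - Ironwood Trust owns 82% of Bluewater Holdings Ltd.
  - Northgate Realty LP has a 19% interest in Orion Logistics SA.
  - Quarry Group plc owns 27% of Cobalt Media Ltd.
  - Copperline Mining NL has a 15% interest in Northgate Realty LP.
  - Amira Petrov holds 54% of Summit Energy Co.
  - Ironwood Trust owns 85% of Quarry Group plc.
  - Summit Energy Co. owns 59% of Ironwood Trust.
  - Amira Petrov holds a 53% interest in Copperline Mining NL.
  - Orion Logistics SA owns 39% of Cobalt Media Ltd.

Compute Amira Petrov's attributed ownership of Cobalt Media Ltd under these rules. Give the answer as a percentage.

Chain via Copperline Mining NL → Northgate Realty LP → Orion Logistics SA (R2): 53% × 15% × 19% × 39% = 0.589095% of Cobalt Media Ltd.
Chain via Summit Energy Co. → Ironwood Trust → Quarry Group plc (R2): 54% × 59% × 85% × 27% = 7.31187% of Cobalt Media Ltd.
Aggregating (R1): 0.589095% + 7.31187% = 7.900965%.

7.900965%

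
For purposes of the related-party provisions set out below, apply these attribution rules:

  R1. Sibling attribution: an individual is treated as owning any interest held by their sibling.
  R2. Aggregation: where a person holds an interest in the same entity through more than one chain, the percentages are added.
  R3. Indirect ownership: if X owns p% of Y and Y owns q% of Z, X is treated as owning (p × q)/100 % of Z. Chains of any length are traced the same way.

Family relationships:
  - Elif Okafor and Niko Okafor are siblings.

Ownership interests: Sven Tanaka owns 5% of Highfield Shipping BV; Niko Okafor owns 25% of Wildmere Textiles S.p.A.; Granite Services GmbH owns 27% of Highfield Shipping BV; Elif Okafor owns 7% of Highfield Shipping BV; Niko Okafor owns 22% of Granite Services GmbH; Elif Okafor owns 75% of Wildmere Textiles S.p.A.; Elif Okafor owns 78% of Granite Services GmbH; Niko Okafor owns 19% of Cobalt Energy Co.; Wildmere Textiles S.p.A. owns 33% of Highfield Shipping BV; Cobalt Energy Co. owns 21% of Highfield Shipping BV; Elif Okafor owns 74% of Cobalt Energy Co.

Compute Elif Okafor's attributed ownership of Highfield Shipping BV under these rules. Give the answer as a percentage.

By sibling attribution (R1), Elif Okafor is treated as also owning Niko Okafor's interest in Granite Services GmbH, giving 78% + 22% = 100%.
By sibling attribution (R1), Elif Okafor is treated as also owning Niko Okafor's interest in Cobalt Energy Co, giving 74% + 19% = 93%.
By sibling attribution (R1), Elif Okafor is treated as also owning Niko Okafor's interest in Wildmere Textiles S.p.A, giving 75% + 25% = 100%.
Chain via Granite Services GmbH (R3): 100% × 27% = 27% of Highfield Shipping BV.
Chain via Cobalt Energy Co. (R3): 93% × 21% = 19.53% of Highfield Shipping BV.
Chain via Wildmere Textiles S.p.A. (R3): 100% × 33% = 33% of Highfield Shipping BV.
Direct interest in Highfield Shipping BV: 7%.
Aggregating (R2): 27% + 19.53% + 33% + 7% = 86.53%.

86.53%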